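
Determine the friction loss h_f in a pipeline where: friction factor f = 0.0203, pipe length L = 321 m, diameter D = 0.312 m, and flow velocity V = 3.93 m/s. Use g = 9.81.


Darcy-Weisbach equation: h_f = f * (L/D) * V^2/(2g).
f * L/D = 0.0203 * 321/0.312 = 20.8856.
V^2/(2g) = 3.93^2 / (2*9.81) = 15.4449 / 19.62 = 0.7872 m.
h_f = 20.8856 * 0.7872 = 16.441 m.

16.441


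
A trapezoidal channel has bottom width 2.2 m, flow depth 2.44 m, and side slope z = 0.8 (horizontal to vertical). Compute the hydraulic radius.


For a trapezoidal section with side slope z:
A = (b + z*y)*y = (2.2 + 0.8*2.44)*2.44 = 10.131 m^2.
P = b + 2*y*sqrt(1 + z^2) = 2.2 + 2*2.44*sqrt(1 + 0.8^2) = 8.449 m.
R = A/P = 10.131 / 8.449 = 1.199 m.

1.199


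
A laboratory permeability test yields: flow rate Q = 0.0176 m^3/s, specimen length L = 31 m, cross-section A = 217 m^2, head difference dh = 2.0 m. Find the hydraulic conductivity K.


From K = Q*L / (A*dh):
Numerator: Q*L = 0.0176 * 31 = 0.5456.
Denominator: A*dh = 217 * 2.0 = 434.0.
K = 0.5456 / 434.0 = 0.001257 m/s.

0.001257


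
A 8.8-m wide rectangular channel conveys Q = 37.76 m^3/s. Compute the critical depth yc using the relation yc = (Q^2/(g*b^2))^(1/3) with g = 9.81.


Using yc = (Q^2 / (g * b^2))^(1/3):
Q^2 = 37.76^2 = 1425.82.
g * b^2 = 9.81 * 8.8^2 = 9.81 * 77.44 = 759.69.
Q^2 / (g*b^2) = 1425.82 / 759.69 = 1.8768.
yc = 1.8768^(1/3) = 1.2335 m.

1.2335


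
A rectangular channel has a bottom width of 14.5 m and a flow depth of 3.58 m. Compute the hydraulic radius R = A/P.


For a rectangular section:
Flow area A = b * y = 14.5 * 3.58 = 51.91 m^2.
Wetted perimeter P = b + 2y = 14.5 + 2*3.58 = 21.66 m.
Hydraulic radius R = A/P = 51.91 / 21.66 = 2.3966 m.

2.3966


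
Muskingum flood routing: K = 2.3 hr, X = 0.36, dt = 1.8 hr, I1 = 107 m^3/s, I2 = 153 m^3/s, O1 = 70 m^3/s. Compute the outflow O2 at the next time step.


Muskingum coefficients:
denom = 2*K*(1-X) + dt = 2*2.3*(1-0.36) + 1.8 = 4.744.
C0 = (dt - 2*K*X)/denom = (1.8 - 2*2.3*0.36)/4.744 = 0.0304.
C1 = (dt + 2*K*X)/denom = (1.8 + 2*2.3*0.36)/4.744 = 0.7285.
C2 = (2*K*(1-X) - dt)/denom = 0.2411.
O2 = C0*I2 + C1*I1 + C2*O1
   = 0.0304*153 + 0.7285*107 + 0.2411*70
   = 99.47 m^3/s.

99.47


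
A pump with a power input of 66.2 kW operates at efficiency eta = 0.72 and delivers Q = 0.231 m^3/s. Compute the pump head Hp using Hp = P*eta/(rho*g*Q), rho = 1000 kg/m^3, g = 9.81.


Pump head formula: Hp = P * eta / (rho * g * Q).
Numerator: P * eta = 66.2 * 1000 * 0.72 = 47664.0 W.
Denominator: rho * g * Q = 1000 * 9.81 * 0.231 = 2266.11.
Hp = 47664.0 / 2266.11 = 21.03 m.

21.03


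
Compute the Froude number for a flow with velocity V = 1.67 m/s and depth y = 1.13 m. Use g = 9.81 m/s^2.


The Froude number is defined as Fr = V / sqrt(g*y).
g*y = 9.81 * 1.13 = 11.0853.
sqrt(g*y) = sqrt(11.0853) = 3.3295.
Fr = 1.67 / 3.3295 = 0.5016.

0.5016


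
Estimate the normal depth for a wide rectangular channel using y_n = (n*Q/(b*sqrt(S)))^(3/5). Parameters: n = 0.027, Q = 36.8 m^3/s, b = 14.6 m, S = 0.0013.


We use the wide-channel approximation y_n = (n*Q/(b*sqrt(S)))^(3/5).
sqrt(S) = sqrt(0.0013) = 0.036056.
Numerator: n*Q = 0.027 * 36.8 = 0.9936.
Denominator: b*sqrt(S) = 14.6 * 0.036056 = 0.526418.
arg = 1.8875.
y_n = 1.8875^(3/5) = 1.464 m.

1.464


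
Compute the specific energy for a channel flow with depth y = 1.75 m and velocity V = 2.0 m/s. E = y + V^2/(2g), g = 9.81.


Specific energy E = y + V^2/(2g).
Velocity head = V^2/(2g) = 2.0^2 / (2*9.81) = 4.0 / 19.62 = 0.2039 m.
E = 1.75 + 0.2039 = 1.9539 m.

1.9539


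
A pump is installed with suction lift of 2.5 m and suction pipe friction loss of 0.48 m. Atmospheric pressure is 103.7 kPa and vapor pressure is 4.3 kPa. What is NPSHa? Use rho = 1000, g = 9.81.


NPSHa = p_atm/(rho*g) - z_s - hf_s - p_vap/(rho*g).
p_atm/(rho*g) = 103.7*1000 / (1000*9.81) = 10.571 m.
p_vap/(rho*g) = 4.3*1000 / (1000*9.81) = 0.438 m.
NPSHa = 10.571 - 2.5 - 0.48 - 0.438
      = 7.15 m.

7.15


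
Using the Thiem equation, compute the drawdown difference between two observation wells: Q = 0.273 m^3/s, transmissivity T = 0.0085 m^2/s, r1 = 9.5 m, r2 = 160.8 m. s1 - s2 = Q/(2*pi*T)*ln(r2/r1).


Thiem equation: s1 - s2 = Q/(2*pi*T) * ln(r2/r1).
ln(r2/r1) = ln(160.8/9.5) = 2.8289.
Q/(2*pi*T) = 0.273 / (2*pi*0.0085) = 0.273 / 0.0534 = 5.1117.
s1 - s2 = 5.1117 * 2.8289 = 14.4603 m.

14.4603


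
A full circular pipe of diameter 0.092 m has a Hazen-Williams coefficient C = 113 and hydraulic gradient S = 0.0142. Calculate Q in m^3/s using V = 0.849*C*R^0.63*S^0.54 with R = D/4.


For a full circular pipe, R = D/4 = 0.092/4 = 0.023 m.
V = 0.849 * 113 * 0.023^0.63 * 0.0142^0.54
  = 0.849 * 113 * 0.092873 * 0.100516
  = 0.8956 m/s.
Pipe area A = pi*D^2/4 = pi*0.092^2/4 = 0.0066 m^2.
Q = A * V = 0.0066 * 0.8956 = 0.006 m^3/s.

0.006


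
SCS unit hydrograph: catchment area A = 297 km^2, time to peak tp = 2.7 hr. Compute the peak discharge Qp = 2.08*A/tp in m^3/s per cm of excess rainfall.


SCS formula: Qp = 2.08 * A / tp.
Qp = 2.08 * 297 / 2.7
   = 617.76 / 2.7
   = 228.8 m^3/s per cm.

228.8


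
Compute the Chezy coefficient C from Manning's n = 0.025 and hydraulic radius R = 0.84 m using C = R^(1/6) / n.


The Chezy coefficient relates to Manning's n through C = R^(1/6) / n.
R^(1/6) = 0.84^(1/6) = 0.971359.
C = 0.971359 / 0.025 = 38.85 m^(1/2)/s.

38.85


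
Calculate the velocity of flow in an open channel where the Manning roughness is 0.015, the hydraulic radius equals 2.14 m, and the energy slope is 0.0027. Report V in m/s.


Manning's equation gives V = (1/n) * R^(2/3) * S^(1/2).
First, compute R^(2/3) = 2.14^(2/3) = 1.6606.
Next, S^(1/2) = 0.0027^(1/2) = 0.051962.
Then 1/n = 1/0.015 = 66.67.
V = 66.67 * 1.6606 * 0.051962 = 5.7526 m/s.

5.7526


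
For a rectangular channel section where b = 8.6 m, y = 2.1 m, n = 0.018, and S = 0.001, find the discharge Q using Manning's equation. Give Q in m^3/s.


For a rectangular channel, the cross-sectional area A = b * y = 8.6 * 2.1 = 18.06 m^2.
The wetted perimeter P = b + 2y = 8.6 + 2*2.1 = 12.8 m.
Hydraulic radius R = A/P = 18.06/12.8 = 1.4109 m.
Velocity V = (1/n)*R^(2/3)*S^(1/2) = (1/0.018)*1.4109^(2/3)*0.001^(1/2) = 2.21 m/s.
Discharge Q = A * V = 18.06 * 2.21 = 39.913 m^3/s.

39.913


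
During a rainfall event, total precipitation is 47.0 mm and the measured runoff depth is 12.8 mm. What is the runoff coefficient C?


The runoff coefficient C = runoff depth / rainfall depth.
C = 12.8 / 47.0
  = 0.2723.

0.2723


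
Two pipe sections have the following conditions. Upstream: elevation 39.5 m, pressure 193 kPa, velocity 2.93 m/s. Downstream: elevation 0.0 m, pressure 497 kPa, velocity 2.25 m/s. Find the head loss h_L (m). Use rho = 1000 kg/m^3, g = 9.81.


Total head at each section: H = z + p/(rho*g) + V^2/(2g).
H1 = 39.5 + 193*1000/(1000*9.81) + 2.93^2/(2*9.81)
   = 39.5 + 19.674 + 0.4376
   = 59.611 m.
H2 = 0.0 + 497*1000/(1000*9.81) + 2.25^2/(2*9.81)
   = 0.0 + 50.663 + 0.258
   = 50.921 m.
h_L = H1 - H2 = 59.611 - 50.921 = 8.691 m.

8.691


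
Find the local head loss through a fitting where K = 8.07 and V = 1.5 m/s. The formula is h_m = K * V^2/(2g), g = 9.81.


Minor loss formula: h_m = K * V^2/(2g).
V^2 = 1.5^2 = 2.25.
V^2/(2g) = 2.25 / 19.62 = 0.1147 m.
h_m = 8.07 * 0.1147 = 0.9255 m.

0.9255


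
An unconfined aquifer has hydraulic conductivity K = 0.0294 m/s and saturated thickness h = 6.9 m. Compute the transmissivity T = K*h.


Transmissivity is defined as T = K * h.
T = 0.0294 * 6.9
  = 0.2029 m^2/s.

0.2029


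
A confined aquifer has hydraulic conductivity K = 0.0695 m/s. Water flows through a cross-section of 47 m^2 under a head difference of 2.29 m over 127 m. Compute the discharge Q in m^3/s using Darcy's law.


Darcy's law: Q = K * A * i, where i = dh/L.
Hydraulic gradient i = 2.29 / 127 = 0.018031.
Q = 0.0695 * 47 * 0.018031
  = 0.0589 m^3/s.

0.0589


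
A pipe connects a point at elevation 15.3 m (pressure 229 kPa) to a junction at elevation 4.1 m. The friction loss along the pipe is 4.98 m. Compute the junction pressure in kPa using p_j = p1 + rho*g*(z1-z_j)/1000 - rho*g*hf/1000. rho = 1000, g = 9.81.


Junction pressure: p_j = p1 + rho*g*(z1 - z_j)/1000 - rho*g*hf/1000.
Elevation term = 1000*9.81*(15.3 - 4.1)/1000 = 109.872 kPa.
Friction term = 1000*9.81*4.98/1000 = 48.854 kPa.
p_j = 229 + 109.872 - 48.854 = 290.02 kPa.

290.02


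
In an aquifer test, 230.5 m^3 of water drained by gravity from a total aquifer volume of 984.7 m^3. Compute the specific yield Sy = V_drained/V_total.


Specific yield Sy = Volume drained / Total volume.
Sy = 230.5 / 984.7
   = 0.2341.

0.2341


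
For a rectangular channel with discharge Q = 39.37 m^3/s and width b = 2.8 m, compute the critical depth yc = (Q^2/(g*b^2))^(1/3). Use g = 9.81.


Using yc = (Q^2 / (g * b^2))^(1/3):
Q^2 = 39.37^2 = 1550.0.
g * b^2 = 9.81 * 2.8^2 = 9.81 * 7.84 = 76.91.
Q^2 / (g*b^2) = 1550.0 / 76.91 = 20.1534.
yc = 20.1534^(1/3) = 2.7213 m.

2.7213


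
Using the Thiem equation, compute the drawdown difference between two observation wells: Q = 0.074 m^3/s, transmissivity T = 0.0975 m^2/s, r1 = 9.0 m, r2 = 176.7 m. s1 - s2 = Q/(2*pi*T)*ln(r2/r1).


Thiem equation: s1 - s2 = Q/(2*pi*T) * ln(r2/r1).
ln(r2/r1) = ln(176.7/9.0) = 2.9772.
Q/(2*pi*T) = 0.074 / (2*pi*0.0975) = 0.074 / 0.6126 = 0.1208.
s1 - s2 = 0.1208 * 2.9772 = 0.3596 m.

0.3596


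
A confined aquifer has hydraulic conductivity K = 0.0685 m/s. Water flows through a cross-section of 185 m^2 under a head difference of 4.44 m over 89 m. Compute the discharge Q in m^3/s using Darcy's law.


Darcy's law: Q = K * A * i, where i = dh/L.
Hydraulic gradient i = 4.44 / 89 = 0.049888.
Q = 0.0685 * 185 * 0.049888
  = 0.6322 m^3/s.

0.6322


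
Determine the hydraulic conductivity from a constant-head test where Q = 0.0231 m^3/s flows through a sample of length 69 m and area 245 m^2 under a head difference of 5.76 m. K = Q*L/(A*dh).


From K = Q*L / (A*dh):
Numerator: Q*L = 0.0231 * 69 = 1.5939.
Denominator: A*dh = 245 * 5.76 = 1411.2.
K = 1.5939 / 1411.2 = 0.001129 m/s.

0.001129


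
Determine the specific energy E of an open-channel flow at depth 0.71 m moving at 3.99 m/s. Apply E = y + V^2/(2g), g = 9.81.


Specific energy E = y + V^2/(2g).
Velocity head = V^2/(2g) = 3.99^2 / (2*9.81) = 15.9201 / 19.62 = 0.8114 m.
E = 0.71 + 0.8114 = 1.5214 m.

1.5214


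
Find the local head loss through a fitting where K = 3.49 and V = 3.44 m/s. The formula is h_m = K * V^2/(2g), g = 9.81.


Minor loss formula: h_m = K * V^2/(2g).
V^2 = 3.44^2 = 11.8336.
V^2/(2g) = 11.8336 / 19.62 = 0.6031 m.
h_m = 3.49 * 0.6031 = 2.105 m.

2.105


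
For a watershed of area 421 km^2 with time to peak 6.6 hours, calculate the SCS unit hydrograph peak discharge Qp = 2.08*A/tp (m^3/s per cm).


SCS formula: Qp = 2.08 * A / tp.
Qp = 2.08 * 421 / 6.6
   = 875.68 / 6.6
   = 132.68 m^3/s per cm.

132.68


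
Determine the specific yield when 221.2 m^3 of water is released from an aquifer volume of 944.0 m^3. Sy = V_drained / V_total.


Specific yield Sy = Volume drained / Total volume.
Sy = 221.2 / 944.0
   = 0.2343.

0.2343


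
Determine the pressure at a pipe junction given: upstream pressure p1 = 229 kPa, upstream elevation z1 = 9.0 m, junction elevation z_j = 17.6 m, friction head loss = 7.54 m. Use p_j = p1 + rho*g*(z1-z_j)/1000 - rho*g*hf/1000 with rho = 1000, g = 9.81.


Junction pressure: p_j = p1 + rho*g*(z1 - z_j)/1000 - rho*g*hf/1000.
Elevation term = 1000*9.81*(9.0 - 17.6)/1000 = -84.366 kPa.
Friction term = 1000*9.81*7.54/1000 = 73.967 kPa.
p_j = 229 + -84.366 - 73.967 = 70.67 kPa.

70.67


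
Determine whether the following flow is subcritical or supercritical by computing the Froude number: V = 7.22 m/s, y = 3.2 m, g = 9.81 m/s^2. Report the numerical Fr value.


The Froude number is defined as Fr = V / sqrt(g*y).
g*y = 9.81 * 3.2 = 31.392.
sqrt(g*y) = sqrt(31.392) = 5.6029.
Fr = 7.22 / 5.6029 = 1.2886.
Since Fr > 1, the flow is supercritical.

1.2886


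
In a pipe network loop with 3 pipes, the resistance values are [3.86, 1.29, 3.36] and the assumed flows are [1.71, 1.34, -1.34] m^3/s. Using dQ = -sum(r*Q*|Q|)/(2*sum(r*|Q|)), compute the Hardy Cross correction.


Numerator terms (r*Q*|Q|): 3.86*1.71*|1.71| = 11.287; 1.29*1.34*|1.34| = 2.3163; 3.36*-1.34*|-1.34| = -6.0332.
Sum of numerator = 7.5701.
Denominator terms (r*|Q|): 3.86*|1.71| = 6.6006; 1.29*|1.34| = 1.7286; 3.36*|-1.34| = 4.5024.
2 * sum of denominator = 2 * 12.8316 = 25.6632.
dQ = -7.5701 / 25.6632 = -0.295 m^3/s.

-0.295


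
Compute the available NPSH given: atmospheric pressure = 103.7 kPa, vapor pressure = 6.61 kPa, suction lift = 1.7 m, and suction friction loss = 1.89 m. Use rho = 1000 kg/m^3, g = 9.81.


NPSHa = p_atm/(rho*g) - z_s - hf_s - p_vap/(rho*g).
p_atm/(rho*g) = 103.7*1000 / (1000*9.81) = 10.571 m.
p_vap/(rho*g) = 6.61*1000 / (1000*9.81) = 0.674 m.
NPSHa = 10.571 - 1.7 - 1.89 - 0.674
      = 6.31 m.

6.31


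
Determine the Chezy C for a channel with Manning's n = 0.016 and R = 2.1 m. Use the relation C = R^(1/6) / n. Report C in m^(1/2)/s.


The Chezy coefficient relates to Manning's n through C = R^(1/6) / n.
R^(1/6) = 2.1^(1/6) = 1.131627.
C = 1.131627 / 0.016 = 70.73 m^(1/2)/s.

70.73


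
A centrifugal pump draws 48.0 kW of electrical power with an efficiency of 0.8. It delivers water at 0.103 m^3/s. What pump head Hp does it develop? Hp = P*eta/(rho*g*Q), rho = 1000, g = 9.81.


Pump head formula: Hp = P * eta / (rho * g * Q).
Numerator: P * eta = 48.0 * 1000 * 0.8 = 38400.0 W.
Denominator: rho * g * Q = 1000 * 9.81 * 0.103 = 1010.43.
Hp = 38400.0 / 1010.43 = 38.0 m.

38.0


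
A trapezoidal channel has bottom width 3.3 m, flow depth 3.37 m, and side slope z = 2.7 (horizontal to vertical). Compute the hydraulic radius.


For a trapezoidal section with side slope z:
A = (b + z*y)*y = (3.3 + 2.7*3.37)*3.37 = 41.785 m^2.
P = b + 2*y*sqrt(1 + z^2) = 3.3 + 2*3.37*sqrt(1 + 2.7^2) = 22.706 m.
R = A/P = 41.785 / 22.706 = 1.8402 m.

1.8402


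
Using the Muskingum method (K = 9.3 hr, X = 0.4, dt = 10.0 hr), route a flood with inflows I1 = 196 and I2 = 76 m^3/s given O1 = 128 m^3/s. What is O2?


Muskingum coefficients:
denom = 2*K*(1-X) + dt = 2*9.3*(1-0.4) + 10.0 = 21.16.
C0 = (dt - 2*K*X)/denom = (10.0 - 2*9.3*0.4)/21.16 = 0.121.
C1 = (dt + 2*K*X)/denom = (10.0 + 2*9.3*0.4)/21.16 = 0.8242.
C2 = (2*K*(1-X) - dt)/denom = 0.0548.
O2 = C0*I2 + C1*I1 + C2*O1
   = 0.121*76 + 0.8242*196 + 0.0548*128
   = 177.75 m^3/s.

177.75


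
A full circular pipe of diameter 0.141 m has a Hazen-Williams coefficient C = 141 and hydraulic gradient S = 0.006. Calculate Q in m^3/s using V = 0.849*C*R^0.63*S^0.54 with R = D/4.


For a full circular pipe, R = D/4 = 0.141/4 = 0.0352 m.
V = 0.849 * 141 * 0.0352^0.63 * 0.006^0.54
  = 0.849 * 141 * 0.121537 * 0.063125
  = 0.9184 m/s.
Pipe area A = pi*D^2/4 = pi*0.141^2/4 = 0.0156 m^2.
Q = A * V = 0.0156 * 0.9184 = 0.0143 m^3/s.

0.0143


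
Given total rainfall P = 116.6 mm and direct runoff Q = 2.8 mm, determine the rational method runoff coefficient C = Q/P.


The runoff coefficient C = runoff depth / rainfall depth.
C = 2.8 / 116.6
  = 0.024.

0.024


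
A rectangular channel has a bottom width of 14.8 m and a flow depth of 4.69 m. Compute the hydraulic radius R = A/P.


For a rectangular section:
Flow area A = b * y = 14.8 * 4.69 = 69.41 m^2.
Wetted perimeter P = b + 2y = 14.8 + 2*4.69 = 24.18 m.
Hydraulic radius R = A/P = 69.41 / 24.18 = 2.8706 m.

2.8706


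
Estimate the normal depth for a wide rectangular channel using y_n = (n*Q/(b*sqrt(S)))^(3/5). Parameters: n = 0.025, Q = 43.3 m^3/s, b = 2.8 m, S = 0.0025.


We use the wide-channel approximation y_n = (n*Q/(b*sqrt(S)))^(3/5).
sqrt(S) = sqrt(0.0025) = 0.05.
Numerator: n*Q = 0.025 * 43.3 = 1.0825.
Denominator: b*sqrt(S) = 2.8 * 0.05 = 0.14.
arg = 7.7321.
y_n = 7.7321^(3/5) = 3.4118 m.

3.4118


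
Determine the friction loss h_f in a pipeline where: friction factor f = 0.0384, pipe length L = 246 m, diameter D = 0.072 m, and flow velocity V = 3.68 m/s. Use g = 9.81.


Darcy-Weisbach equation: h_f = f * (L/D) * V^2/(2g).
f * L/D = 0.0384 * 246/0.072 = 131.2.
V^2/(2g) = 3.68^2 / (2*9.81) = 13.5424 / 19.62 = 0.6902 m.
h_f = 131.2 * 0.6902 = 90.559 m.

90.559


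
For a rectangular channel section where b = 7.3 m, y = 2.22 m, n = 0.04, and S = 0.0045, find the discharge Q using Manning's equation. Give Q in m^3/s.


For a rectangular channel, the cross-sectional area A = b * y = 7.3 * 2.22 = 16.21 m^2.
The wetted perimeter P = b + 2y = 7.3 + 2*2.22 = 11.74 m.
Hydraulic radius R = A/P = 16.21/11.74 = 1.3804 m.
Velocity V = (1/n)*R^(2/3)*S^(1/2) = (1/0.04)*1.3804^(2/3)*0.0045^(1/2) = 2.0791 m/s.
Discharge Q = A * V = 16.21 * 2.0791 = 33.695 m^3/s.

33.695


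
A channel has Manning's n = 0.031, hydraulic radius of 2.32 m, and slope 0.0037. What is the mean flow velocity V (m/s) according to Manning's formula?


Manning's equation gives V = (1/n) * R^(2/3) * S^(1/2).
First, compute R^(2/3) = 2.32^(2/3) = 1.7525.
Next, S^(1/2) = 0.0037^(1/2) = 0.060828.
Then 1/n = 1/0.031 = 32.26.
V = 32.26 * 1.7525 * 0.060828 = 3.4387 m/s.

3.4387


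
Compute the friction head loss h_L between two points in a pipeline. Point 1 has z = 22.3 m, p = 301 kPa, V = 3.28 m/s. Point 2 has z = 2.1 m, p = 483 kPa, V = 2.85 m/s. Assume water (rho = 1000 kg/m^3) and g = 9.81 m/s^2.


Total head at each section: H = z + p/(rho*g) + V^2/(2g).
H1 = 22.3 + 301*1000/(1000*9.81) + 3.28^2/(2*9.81)
   = 22.3 + 30.683 + 0.5483
   = 53.531 m.
H2 = 2.1 + 483*1000/(1000*9.81) + 2.85^2/(2*9.81)
   = 2.1 + 49.235 + 0.414
   = 51.749 m.
h_L = H1 - H2 = 53.531 - 51.749 = 1.782 m.

1.782


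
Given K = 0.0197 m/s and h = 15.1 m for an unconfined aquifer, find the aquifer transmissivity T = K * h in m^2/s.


Transmissivity is defined as T = K * h.
T = 0.0197 * 15.1
  = 0.2975 m^2/s.

0.2975


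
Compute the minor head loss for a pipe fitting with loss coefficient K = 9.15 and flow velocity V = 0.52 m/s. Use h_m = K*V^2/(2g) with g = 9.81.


Minor loss formula: h_m = K * V^2/(2g).
V^2 = 0.52^2 = 0.2704.
V^2/(2g) = 0.2704 / 19.62 = 0.0138 m.
h_m = 9.15 * 0.0138 = 0.1261 m.

0.1261


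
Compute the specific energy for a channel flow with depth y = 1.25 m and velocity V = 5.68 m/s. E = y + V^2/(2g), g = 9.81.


Specific energy E = y + V^2/(2g).
Velocity head = V^2/(2g) = 5.68^2 / (2*9.81) = 32.2624 / 19.62 = 1.6444 m.
E = 1.25 + 1.6444 = 2.8944 m.

2.8944


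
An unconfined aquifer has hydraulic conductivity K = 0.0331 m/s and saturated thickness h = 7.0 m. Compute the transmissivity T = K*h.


Transmissivity is defined as T = K * h.
T = 0.0331 * 7.0
  = 0.2317 m^2/s.

0.2317


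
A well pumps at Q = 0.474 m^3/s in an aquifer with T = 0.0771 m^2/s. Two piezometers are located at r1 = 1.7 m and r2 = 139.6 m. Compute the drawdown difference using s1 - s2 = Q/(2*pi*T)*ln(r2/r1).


Thiem equation: s1 - s2 = Q/(2*pi*T) * ln(r2/r1).
ln(r2/r1) = ln(139.6/1.7) = 4.4082.
Q/(2*pi*T) = 0.474 / (2*pi*0.0771) = 0.474 / 0.4844 = 0.9785.
s1 - s2 = 0.9785 * 4.4082 = 4.3132 m.

4.3132


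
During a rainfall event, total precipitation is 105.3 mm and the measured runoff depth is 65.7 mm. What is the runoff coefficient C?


The runoff coefficient C = runoff depth / rainfall depth.
C = 65.7 / 105.3
  = 0.6239.

0.6239


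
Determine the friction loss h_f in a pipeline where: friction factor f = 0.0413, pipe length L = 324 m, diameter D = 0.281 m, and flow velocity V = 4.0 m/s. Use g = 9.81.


Darcy-Weisbach equation: h_f = f * (L/D) * V^2/(2g).
f * L/D = 0.0413 * 324/0.281 = 47.6199.
V^2/(2g) = 4.0^2 / (2*9.81) = 16.0 / 19.62 = 0.8155 m.
h_f = 47.6199 * 0.8155 = 38.834 m.

38.834


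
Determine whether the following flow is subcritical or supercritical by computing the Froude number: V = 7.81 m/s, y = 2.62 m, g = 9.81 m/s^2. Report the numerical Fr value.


The Froude number is defined as Fr = V / sqrt(g*y).
g*y = 9.81 * 2.62 = 25.7022.
sqrt(g*y) = sqrt(25.7022) = 5.0697.
Fr = 7.81 / 5.0697 = 1.5405.
Since Fr > 1, the flow is supercritical.

1.5405


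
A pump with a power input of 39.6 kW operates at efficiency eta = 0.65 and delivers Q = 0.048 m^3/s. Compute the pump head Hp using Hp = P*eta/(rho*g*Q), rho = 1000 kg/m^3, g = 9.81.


Pump head formula: Hp = P * eta / (rho * g * Q).
Numerator: P * eta = 39.6 * 1000 * 0.65 = 25740.0 W.
Denominator: rho * g * Q = 1000 * 9.81 * 0.048 = 470.88.
Hp = 25740.0 / 470.88 = 54.66 m.

54.66


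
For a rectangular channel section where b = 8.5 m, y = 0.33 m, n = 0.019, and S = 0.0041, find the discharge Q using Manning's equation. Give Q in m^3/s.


For a rectangular channel, the cross-sectional area A = b * y = 8.5 * 0.33 = 2.81 m^2.
The wetted perimeter P = b + 2y = 8.5 + 2*0.33 = 9.16 m.
Hydraulic radius R = A/P = 2.81/9.16 = 0.3062 m.
Velocity V = (1/n)*R^(2/3)*S^(1/2) = (1/0.019)*0.3062^(2/3)*0.0041^(1/2) = 1.5311 m/s.
Discharge Q = A * V = 2.81 * 1.5311 = 4.295 m^3/s.

4.295


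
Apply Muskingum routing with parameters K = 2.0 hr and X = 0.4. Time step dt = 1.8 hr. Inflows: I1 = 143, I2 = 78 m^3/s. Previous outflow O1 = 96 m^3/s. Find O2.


Muskingum coefficients:
denom = 2*K*(1-X) + dt = 2*2.0*(1-0.4) + 1.8 = 4.2.
C0 = (dt - 2*K*X)/denom = (1.8 - 2*2.0*0.4)/4.2 = 0.0476.
C1 = (dt + 2*K*X)/denom = (1.8 + 2*2.0*0.4)/4.2 = 0.8095.
C2 = (2*K*(1-X) - dt)/denom = 0.1429.
O2 = C0*I2 + C1*I1 + C2*O1
   = 0.0476*78 + 0.8095*143 + 0.1429*96
   = 133.19 m^3/s.

133.19


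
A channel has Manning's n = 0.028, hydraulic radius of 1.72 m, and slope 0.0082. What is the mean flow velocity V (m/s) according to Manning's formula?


Manning's equation gives V = (1/n) * R^(2/3) * S^(1/2).
First, compute R^(2/3) = 1.72^(2/3) = 1.4356.
Next, S^(1/2) = 0.0082^(1/2) = 0.090554.
Then 1/n = 1/0.028 = 35.71.
V = 35.71 * 1.4356 * 0.090554 = 4.6427 m/s.

4.6427


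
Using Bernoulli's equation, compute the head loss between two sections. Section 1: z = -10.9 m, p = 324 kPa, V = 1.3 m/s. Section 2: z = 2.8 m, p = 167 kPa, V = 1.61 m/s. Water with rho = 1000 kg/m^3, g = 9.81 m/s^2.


Total head at each section: H = z + p/(rho*g) + V^2/(2g).
H1 = -10.9 + 324*1000/(1000*9.81) + 1.3^2/(2*9.81)
   = -10.9 + 33.028 + 0.0861
   = 22.214 m.
H2 = 2.8 + 167*1000/(1000*9.81) + 1.61^2/(2*9.81)
   = 2.8 + 17.023 + 0.1321
   = 19.956 m.
h_L = H1 - H2 = 22.214 - 19.956 = 2.258 m.

2.258


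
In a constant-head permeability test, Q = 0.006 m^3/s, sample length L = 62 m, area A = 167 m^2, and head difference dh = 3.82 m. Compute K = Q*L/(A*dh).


From K = Q*L / (A*dh):
Numerator: Q*L = 0.006 * 62 = 0.372.
Denominator: A*dh = 167 * 3.82 = 637.94.
K = 0.372 / 637.94 = 0.000583 m/s.

0.000583


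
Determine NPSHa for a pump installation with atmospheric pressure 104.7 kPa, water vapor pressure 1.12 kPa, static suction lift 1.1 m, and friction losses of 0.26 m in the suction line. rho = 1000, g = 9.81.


NPSHa = p_atm/(rho*g) - z_s - hf_s - p_vap/(rho*g).
p_atm/(rho*g) = 104.7*1000 / (1000*9.81) = 10.673 m.
p_vap/(rho*g) = 1.12*1000 / (1000*9.81) = 0.114 m.
NPSHa = 10.673 - 1.1 - 0.26 - 0.114
      = 9.2 m.

9.2


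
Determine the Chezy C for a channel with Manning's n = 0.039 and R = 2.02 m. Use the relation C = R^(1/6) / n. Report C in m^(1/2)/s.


The Chezy coefficient relates to Manning's n through C = R^(1/6) / n.
R^(1/6) = 2.02^(1/6) = 1.124325.
C = 1.124325 / 0.039 = 28.83 m^(1/2)/s.

28.83


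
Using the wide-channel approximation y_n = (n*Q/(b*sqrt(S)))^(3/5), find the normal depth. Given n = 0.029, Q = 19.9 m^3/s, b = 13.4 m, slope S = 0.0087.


We use the wide-channel approximation y_n = (n*Q/(b*sqrt(S)))^(3/5).
sqrt(S) = sqrt(0.0087) = 0.093274.
Numerator: n*Q = 0.029 * 19.9 = 0.5771.
Denominator: b*sqrt(S) = 13.4 * 0.093274 = 1.249872.
arg = 0.4617.
y_n = 0.4617^(3/5) = 0.629 m.

0.629


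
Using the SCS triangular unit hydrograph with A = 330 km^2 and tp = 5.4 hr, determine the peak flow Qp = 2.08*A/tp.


SCS formula: Qp = 2.08 * A / tp.
Qp = 2.08 * 330 / 5.4
   = 686.4 / 5.4
   = 127.11 m^3/s per cm.

127.11


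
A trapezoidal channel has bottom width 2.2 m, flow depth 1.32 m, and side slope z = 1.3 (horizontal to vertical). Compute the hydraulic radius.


For a trapezoidal section with side slope z:
A = (b + z*y)*y = (2.2 + 1.3*1.32)*1.32 = 5.169 m^2.
P = b + 2*y*sqrt(1 + z^2) = 2.2 + 2*1.32*sqrt(1 + 1.3^2) = 6.53 m.
R = A/P = 5.169 / 6.53 = 0.7916 m.

0.7916


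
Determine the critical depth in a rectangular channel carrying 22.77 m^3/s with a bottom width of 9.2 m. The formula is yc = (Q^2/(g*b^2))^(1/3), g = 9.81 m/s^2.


Using yc = (Q^2 / (g * b^2))^(1/3):
Q^2 = 22.77^2 = 518.47.
g * b^2 = 9.81 * 9.2^2 = 9.81 * 84.64 = 830.32.
Q^2 / (g*b^2) = 518.47 / 830.32 = 0.6244.
yc = 0.6244^(1/3) = 0.8547 m.

0.8547


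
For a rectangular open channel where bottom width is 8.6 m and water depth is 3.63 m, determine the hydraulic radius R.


For a rectangular section:
Flow area A = b * y = 8.6 * 3.63 = 31.22 m^2.
Wetted perimeter P = b + 2y = 8.6 + 2*3.63 = 15.86 m.
Hydraulic radius R = A/P = 31.22 / 15.86 = 1.9683 m.

1.9683


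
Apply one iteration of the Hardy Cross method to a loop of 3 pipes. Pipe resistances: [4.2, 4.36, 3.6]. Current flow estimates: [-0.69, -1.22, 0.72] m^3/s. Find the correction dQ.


Numerator terms (r*Q*|Q|): 4.2*-0.69*|-0.69| = -1.9996; 4.36*-1.22*|-1.22| = -6.4894; 3.6*0.72*|0.72| = 1.8662.
Sum of numerator = -6.6228.
Denominator terms (r*|Q|): 4.2*|-0.69| = 2.898; 4.36*|-1.22| = 5.3192; 3.6*|0.72| = 2.592.
2 * sum of denominator = 2 * 10.8092 = 21.6184.
dQ = --6.6228 / 21.6184 = 0.3064 m^3/s.

0.3064


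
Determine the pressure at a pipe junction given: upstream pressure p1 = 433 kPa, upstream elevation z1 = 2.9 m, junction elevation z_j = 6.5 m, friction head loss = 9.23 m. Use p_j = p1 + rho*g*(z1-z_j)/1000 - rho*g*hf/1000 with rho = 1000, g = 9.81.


Junction pressure: p_j = p1 + rho*g*(z1 - z_j)/1000 - rho*g*hf/1000.
Elevation term = 1000*9.81*(2.9 - 6.5)/1000 = -35.316 kPa.
Friction term = 1000*9.81*9.23/1000 = 90.546 kPa.
p_j = 433 + -35.316 - 90.546 = 307.14 kPa.

307.14


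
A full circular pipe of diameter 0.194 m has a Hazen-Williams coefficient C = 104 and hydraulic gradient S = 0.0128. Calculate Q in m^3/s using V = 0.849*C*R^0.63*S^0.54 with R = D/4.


For a full circular pipe, R = D/4 = 0.194/4 = 0.0485 m.
V = 0.849 * 104 * 0.0485^0.63 * 0.0128^0.54
  = 0.849 * 104 * 0.148599 * 0.095037
  = 1.247 m/s.
Pipe area A = pi*D^2/4 = pi*0.194^2/4 = 0.0296 m^2.
Q = A * V = 0.0296 * 1.247 = 0.0369 m^3/s.

0.0369


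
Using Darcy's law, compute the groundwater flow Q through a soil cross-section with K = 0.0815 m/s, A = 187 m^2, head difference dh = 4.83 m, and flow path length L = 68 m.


Darcy's law: Q = K * A * i, where i = dh/L.
Hydraulic gradient i = 4.83 / 68 = 0.071029.
Q = 0.0815 * 187 * 0.071029
  = 1.0825 m^3/s.

1.0825


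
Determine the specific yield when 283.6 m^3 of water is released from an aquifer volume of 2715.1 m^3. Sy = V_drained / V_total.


Specific yield Sy = Volume drained / Total volume.
Sy = 283.6 / 2715.1
   = 0.1045.

0.1045


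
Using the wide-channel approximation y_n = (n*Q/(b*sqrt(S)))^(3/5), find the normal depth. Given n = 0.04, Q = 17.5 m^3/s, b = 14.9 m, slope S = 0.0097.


We use the wide-channel approximation y_n = (n*Q/(b*sqrt(S)))^(3/5).
sqrt(S) = sqrt(0.0097) = 0.098489.
Numerator: n*Q = 0.04 * 17.5 = 0.7.
Denominator: b*sqrt(S) = 14.9 * 0.098489 = 1.467486.
arg = 0.477.
y_n = 0.477^(3/5) = 0.6414 m.

0.6414


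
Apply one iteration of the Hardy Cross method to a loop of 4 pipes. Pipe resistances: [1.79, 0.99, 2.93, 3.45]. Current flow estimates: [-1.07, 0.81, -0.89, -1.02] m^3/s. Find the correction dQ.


Numerator terms (r*Q*|Q|): 1.79*-1.07*|-1.07| = -2.0494; 0.99*0.81*|0.81| = 0.6495; 2.93*-0.89*|-0.89| = -2.3209; 3.45*-1.02*|-1.02| = -3.5894.
Sum of numerator = -7.3101.
Denominator terms (r*|Q|): 1.79*|-1.07| = 1.9153; 0.99*|0.81| = 0.8019; 2.93*|-0.89| = 2.6077; 3.45*|-1.02| = 3.519.
2 * sum of denominator = 2 * 8.8439 = 17.6878.
dQ = --7.3101 / 17.6878 = 0.4133 m^3/s.

0.4133


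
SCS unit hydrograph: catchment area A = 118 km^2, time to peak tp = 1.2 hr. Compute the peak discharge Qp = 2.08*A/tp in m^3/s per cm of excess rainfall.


SCS formula: Qp = 2.08 * A / tp.
Qp = 2.08 * 118 / 1.2
   = 245.44 / 1.2
   = 204.53 m^3/s per cm.

204.53


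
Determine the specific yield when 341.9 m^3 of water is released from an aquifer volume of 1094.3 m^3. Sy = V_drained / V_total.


Specific yield Sy = Volume drained / Total volume.
Sy = 341.9 / 1094.3
   = 0.3124.

0.3124


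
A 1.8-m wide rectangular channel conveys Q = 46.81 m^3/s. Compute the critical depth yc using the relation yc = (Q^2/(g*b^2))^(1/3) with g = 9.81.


Using yc = (Q^2 / (g * b^2))^(1/3):
Q^2 = 46.81^2 = 2191.18.
g * b^2 = 9.81 * 1.8^2 = 9.81 * 3.24 = 31.78.
Q^2 / (g*b^2) = 2191.18 / 31.78 = 68.9484.
yc = 68.9484^(1/3) = 4.1004 m.

4.1004


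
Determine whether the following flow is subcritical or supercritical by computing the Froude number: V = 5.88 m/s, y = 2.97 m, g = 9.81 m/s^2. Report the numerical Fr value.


The Froude number is defined as Fr = V / sqrt(g*y).
g*y = 9.81 * 2.97 = 29.1357.
sqrt(g*y) = sqrt(29.1357) = 5.3977.
Fr = 5.88 / 5.3977 = 1.0893.
Since Fr > 1, the flow is supercritical.

1.0893


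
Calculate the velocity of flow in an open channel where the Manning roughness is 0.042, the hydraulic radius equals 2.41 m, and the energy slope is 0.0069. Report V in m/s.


Manning's equation gives V = (1/n) * R^(2/3) * S^(1/2).
First, compute R^(2/3) = 2.41^(2/3) = 1.7975.
Next, S^(1/2) = 0.0069^(1/2) = 0.083066.
Then 1/n = 1/0.042 = 23.81.
V = 23.81 * 1.7975 * 0.083066 = 3.5551 m/s.

3.5551


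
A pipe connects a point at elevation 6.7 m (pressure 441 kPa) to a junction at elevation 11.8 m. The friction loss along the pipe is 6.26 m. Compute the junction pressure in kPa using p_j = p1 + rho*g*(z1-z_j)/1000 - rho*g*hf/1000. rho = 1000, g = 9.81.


Junction pressure: p_j = p1 + rho*g*(z1 - z_j)/1000 - rho*g*hf/1000.
Elevation term = 1000*9.81*(6.7 - 11.8)/1000 = -50.031 kPa.
Friction term = 1000*9.81*6.26/1000 = 61.411 kPa.
p_j = 441 + -50.031 - 61.411 = 329.56 kPa.

329.56


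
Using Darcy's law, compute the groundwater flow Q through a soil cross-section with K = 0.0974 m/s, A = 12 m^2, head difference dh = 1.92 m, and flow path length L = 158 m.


Darcy's law: Q = K * A * i, where i = dh/L.
Hydraulic gradient i = 1.92 / 158 = 0.012152.
Q = 0.0974 * 12 * 0.012152
  = 0.0142 m^3/s.

0.0142


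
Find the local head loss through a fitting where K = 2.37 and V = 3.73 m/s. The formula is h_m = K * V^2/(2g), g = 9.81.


Minor loss formula: h_m = K * V^2/(2g).
V^2 = 3.73^2 = 13.9129.
V^2/(2g) = 13.9129 / 19.62 = 0.7091 m.
h_m = 2.37 * 0.7091 = 1.6806 m.

1.6806


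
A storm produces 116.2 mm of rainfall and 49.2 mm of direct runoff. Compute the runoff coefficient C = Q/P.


The runoff coefficient C = runoff depth / rainfall depth.
C = 49.2 / 116.2
  = 0.4234.

0.4234


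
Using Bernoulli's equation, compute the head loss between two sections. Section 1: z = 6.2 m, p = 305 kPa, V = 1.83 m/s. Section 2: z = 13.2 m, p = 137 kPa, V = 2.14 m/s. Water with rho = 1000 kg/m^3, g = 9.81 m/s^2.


Total head at each section: H = z + p/(rho*g) + V^2/(2g).
H1 = 6.2 + 305*1000/(1000*9.81) + 1.83^2/(2*9.81)
   = 6.2 + 31.091 + 0.1707
   = 37.461 m.
H2 = 13.2 + 137*1000/(1000*9.81) + 2.14^2/(2*9.81)
   = 13.2 + 13.965 + 0.2334
   = 27.399 m.
h_L = H1 - H2 = 37.461 - 27.399 = 10.063 m.

10.063


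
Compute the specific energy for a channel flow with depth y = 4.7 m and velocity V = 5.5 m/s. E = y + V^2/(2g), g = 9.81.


Specific energy E = y + V^2/(2g).
Velocity head = V^2/(2g) = 5.5^2 / (2*9.81) = 30.25 / 19.62 = 1.5418 m.
E = 4.7 + 1.5418 = 6.2418 m.

6.2418


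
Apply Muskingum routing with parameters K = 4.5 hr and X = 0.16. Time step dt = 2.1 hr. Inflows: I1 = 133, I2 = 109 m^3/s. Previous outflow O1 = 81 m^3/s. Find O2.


Muskingum coefficients:
denom = 2*K*(1-X) + dt = 2*4.5*(1-0.16) + 2.1 = 9.66.
C0 = (dt - 2*K*X)/denom = (2.1 - 2*4.5*0.16)/9.66 = 0.0683.
C1 = (dt + 2*K*X)/denom = (2.1 + 2*4.5*0.16)/9.66 = 0.3665.
C2 = (2*K*(1-X) - dt)/denom = 0.5652.
O2 = C0*I2 + C1*I1 + C2*O1
   = 0.0683*109 + 0.3665*133 + 0.5652*81
   = 101.97 m^3/s.

101.97


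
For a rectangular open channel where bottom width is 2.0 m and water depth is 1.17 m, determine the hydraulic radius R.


For a rectangular section:
Flow area A = b * y = 2.0 * 1.17 = 2.34 m^2.
Wetted perimeter P = b + 2y = 2.0 + 2*1.17 = 4.34 m.
Hydraulic radius R = A/P = 2.34 / 4.34 = 0.5392 m.

0.5392


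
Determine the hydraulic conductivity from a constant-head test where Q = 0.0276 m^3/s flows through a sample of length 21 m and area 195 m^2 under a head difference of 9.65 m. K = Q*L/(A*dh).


From K = Q*L / (A*dh):
Numerator: Q*L = 0.0276 * 21 = 0.5796.
Denominator: A*dh = 195 * 9.65 = 1881.75.
K = 0.5796 / 1881.75 = 0.000308 m/s.

0.000308


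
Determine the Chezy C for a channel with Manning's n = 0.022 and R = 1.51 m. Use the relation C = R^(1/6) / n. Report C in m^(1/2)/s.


The Chezy coefficient relates to Manning's n through C = R^(1/6) / n.
R^(1/6) = 1.51^(1/6) = 1.071099.
C = 1.071099 / 0.022 = 48.69 m^(1/2)/s.

48.69


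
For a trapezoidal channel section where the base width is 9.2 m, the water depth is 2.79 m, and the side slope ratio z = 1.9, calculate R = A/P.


For a trapezoidal section with side slope z:
A = (b + z*y)*y = (9.2 + 1.9*2.79)*2.79 = 40.458 m^2.
P = b + 2*y*sqrt(1 + z^2) = 9.2 + 2*2.79*sqrt(1 + 1.9^2) = 21.181 m.
R = A/P = 40.458 / 21.181 = 1.9101 m.

1.9101


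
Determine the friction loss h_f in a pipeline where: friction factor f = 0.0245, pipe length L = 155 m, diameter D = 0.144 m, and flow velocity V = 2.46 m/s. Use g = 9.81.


Darcy-Weisbach equation: h_f = f * (L/D) * V^2/(2g).
f * L/D = 0.0245 * 155/0.144 = 26.3715.
V^2/(2g) = 2.46^2 / (2*9.81) = 6.0516 / 19.62 = 0.3084 m.
h_f = 26.3715 * 0.3084 = 8.134 m.

8.134


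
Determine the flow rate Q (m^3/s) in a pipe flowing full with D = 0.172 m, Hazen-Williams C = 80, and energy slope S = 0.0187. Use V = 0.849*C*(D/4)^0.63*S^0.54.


For a full circular pipe, R = D/4 = 0.172/4 = 0.043 m.
V = 0.849 * 80 * 0.043^0.63 * 0.0187^0.54
  = 0.849 * 80 * 0.137748 * 0.116626
  = 1.0911 m/s.
Pipe area A = pi*D^2/4 = pi*0.172^2/4 = 0.0232 m^2.
Q = A * V = 0.0232 * 1.0911 = 0.0254 m^3/s.

0.0254


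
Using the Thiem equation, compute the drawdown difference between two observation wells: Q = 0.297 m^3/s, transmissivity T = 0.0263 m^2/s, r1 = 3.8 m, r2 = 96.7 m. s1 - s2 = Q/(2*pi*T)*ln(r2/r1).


Thiem equation: s1 - s2 = Q/(2*pi*T) * ln(r2/r1).
ln(r2/r1) = ln(96.7/3.8) = 3.2366.
Q/(2*pi*T) = 0.297 / (2*pi*0.0263) = 0.297 / 0.1652 = 1.7973.
s1 - s2 = 1.7973 * 3.2366 = 5.8172 m.

5.8172


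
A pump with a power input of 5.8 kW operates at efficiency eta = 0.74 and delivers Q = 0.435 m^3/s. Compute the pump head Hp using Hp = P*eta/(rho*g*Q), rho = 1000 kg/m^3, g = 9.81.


Pump head formula: Hp = P * eta / (rho * g * Q).
Numerator: P * eta = 5.8 * 1000 * 0.74 = 4292.0 W.
Denominator: rho * g * Q = 1000 * 9.81 * 0.435 = 4267.35.
Hp = 4292.0 / 4267.35 = 1.01 m.

1.01


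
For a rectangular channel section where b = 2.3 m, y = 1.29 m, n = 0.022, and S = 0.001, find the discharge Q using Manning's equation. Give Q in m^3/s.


For a rectangular channel, the cross-sectional area A = b * y = 2.3 * 1.29 = 2.97 m^2.
The wetted perimeter P = b + 2y = 2.3 + 2*1.29 = 4.88 m.
Hydraulic radius R = A/P = 2.97/4.88 = 0.608 m.
Velocity V = (1/n)*R^(2/3)*S^(1/2) = (1/0.022)*0.608^(2/3)*0.001^(1/2) = 1.0316 m/s.
Discharge Q = A * V = 2.97 * 1.0316 = 3.061 m^3/s.

3.061


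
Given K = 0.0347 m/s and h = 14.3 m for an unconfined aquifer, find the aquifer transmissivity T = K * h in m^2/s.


Transmissivity is defined as T = K * h.
T = 0.0347 * 14.3
  = 0.4962 m^2/s.

0.4962


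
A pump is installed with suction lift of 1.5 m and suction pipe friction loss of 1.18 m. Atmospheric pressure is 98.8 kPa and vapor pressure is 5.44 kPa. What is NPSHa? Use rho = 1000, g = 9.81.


NPSHa = p_atm/(rho*g) - z_s - hf_s - p_vap/(rho*g).
p_atm/(rho*g) = 98.8*1000 / (1000*9.81) = 10.071 m.
p_vap/(rho*g) = 5.44*1000 / (1000*9.81) = 0.555 m.
NPSHa = 10.071 - 1.5 - 1.18 - 0.555
      = 6.84 m.

6.84


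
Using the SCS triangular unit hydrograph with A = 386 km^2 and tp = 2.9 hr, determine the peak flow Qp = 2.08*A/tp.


SCS formula: Qp = 2.08 * A / tp.
Qp = 2.08 * 386 / 2.9
   = 802.88 / 2.9
   = 276.86 m^3/s per cm.

276.86


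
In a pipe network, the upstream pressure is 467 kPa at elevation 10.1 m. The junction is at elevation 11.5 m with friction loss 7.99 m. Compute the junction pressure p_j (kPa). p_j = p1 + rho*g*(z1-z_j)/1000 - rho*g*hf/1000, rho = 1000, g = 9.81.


Junction pressure: p_j = p1 + rho*g*(z1 - z_j)/1000 - rho*g*hf/1000.
Elevation term = 1000*9.81*(10.1 - 11.5)/1000 = -13.734 kPa.
Friction term = 1000*9.81*7.99/1000 = 78.382 kPa.
p_j = 467 + -13.734 - 78.382 = 374.88 kPa.

374.88


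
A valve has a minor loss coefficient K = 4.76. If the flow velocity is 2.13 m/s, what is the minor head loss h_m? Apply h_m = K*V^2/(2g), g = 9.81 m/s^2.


Minor loss formula: h_m = K * V^2/(2g).
V^2 = 2.13^2 = 4.5369.
V^2/(2g) = 4.5369 / 19.62 = 0.2312 m.
h_m = 4.76 * 0.2312 = 1.1007 m.

1.1007


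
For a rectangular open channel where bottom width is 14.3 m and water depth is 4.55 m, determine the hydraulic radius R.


For a rectangular section:
Flow area A = b * y = 14.3 * 4.55 = 65.06 m^2.
Wetted perimeter P = b + 2y = 14.3 + 2*4.55 = 23.4 m.
Hydraulic radius R = A/P = 65.06 / 23.4 = 2.7806 m.

2.7806


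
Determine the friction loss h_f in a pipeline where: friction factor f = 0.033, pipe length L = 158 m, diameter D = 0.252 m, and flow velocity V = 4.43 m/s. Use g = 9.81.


Darcy-Weisbach equation: h_f = f * (L/D) * V^2/(2g).
f * L/D = 0.033 * 158/0.252 = 20.6905.
V^2/(2g) = 4.43^2 / (2*9.81) = 19.6249 / 19.62 = 1.0002 m.
h_f = 20.6905 * 1.0002 = 20.696 m.

20.696


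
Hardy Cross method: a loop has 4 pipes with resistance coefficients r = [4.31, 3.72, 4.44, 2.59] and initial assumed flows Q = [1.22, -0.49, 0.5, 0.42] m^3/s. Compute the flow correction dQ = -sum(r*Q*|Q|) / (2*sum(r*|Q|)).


Numerator terms (r*Q*|Q|): 4.31*1.22*|1.22| = 6.415; 3.72*-0.49*|-0.49| = -0.8932; 4.44*0.5*|0.5| = 1.11; 2.59*0.42*|0.42| = 0.4569.
Sum of numerator = 7.0887.
Denominator terms (r*|Q|): 4.31*|1.22| = 5.2582; 3.72*|-0.49| = 1.8228; 4.44*|0.5| = 2.22; 2.59*|0.42| = 1.0878.
2 * sum of denominator = 2 * 10.3888 = 20.7776.
dQ = -7.0887 / 20.7776 = -0.3412 m^3/s.

-0.3412


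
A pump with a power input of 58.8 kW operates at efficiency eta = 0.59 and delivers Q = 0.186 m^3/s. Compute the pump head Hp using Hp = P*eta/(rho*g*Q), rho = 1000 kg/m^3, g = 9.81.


Pump head formula: Hp = P * eta / (rho * g * Q).
Numerator: P * eta = 58.8 * 1000 * 0.59 = 34692.0 W.
Denominator: rho * g * Q = 1000 * 9.81 * 0.186 = 1824.66.
Hp = 34692.0 / 1824.66 = 19.01 m.

19.01


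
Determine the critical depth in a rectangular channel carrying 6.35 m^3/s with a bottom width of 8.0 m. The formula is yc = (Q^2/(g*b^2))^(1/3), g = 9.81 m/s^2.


Using yc = (Q^2 / (g * b^2))^(1/3):
Q^2 = 6.35^2 = 40.32.
g * b^2 = 9.81 * 8.0^2 = 9.81 * 64.0 = 627.84.
Q^2 / (g*b^2) = 40.32 / 627.84 = 0.0642.
yc = 0.0642^(1/3) = 0.4005 m.

0.4005


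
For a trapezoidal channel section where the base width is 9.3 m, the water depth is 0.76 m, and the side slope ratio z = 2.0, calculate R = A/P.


For a trapezoidal section with side slope z:
A = (b + z*y)*y = (9.3 + 2.0*0.76)*0.76 = 8.223 m^2.
P = b + 2*y*sqrt(1 + z^2) = 9.3 + 2*0.76*sqrt(1 + 2.0^2) = 12.699 m.
R = A/P = 8.223 / 12.699 = 0.6476 m.

0.6476
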